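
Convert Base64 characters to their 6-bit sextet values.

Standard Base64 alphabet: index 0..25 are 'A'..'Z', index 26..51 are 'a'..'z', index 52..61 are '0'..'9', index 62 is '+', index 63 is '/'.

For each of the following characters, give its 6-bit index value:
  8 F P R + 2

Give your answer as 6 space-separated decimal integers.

'8': 0..9 range, 52 + ord('8') − ord('0') = 60
'F': A..Z range, ord('F') − ord('A') = 5
'P': A..Z range, ord('P') − ord('A') = 15
'R': A..Z range, ord('R') − ord('A') = 17
'+': index 62
'2': 0..9 range, 52 + ord('2') − ord('0') = 54

Answer: 60 5 15 17 62 54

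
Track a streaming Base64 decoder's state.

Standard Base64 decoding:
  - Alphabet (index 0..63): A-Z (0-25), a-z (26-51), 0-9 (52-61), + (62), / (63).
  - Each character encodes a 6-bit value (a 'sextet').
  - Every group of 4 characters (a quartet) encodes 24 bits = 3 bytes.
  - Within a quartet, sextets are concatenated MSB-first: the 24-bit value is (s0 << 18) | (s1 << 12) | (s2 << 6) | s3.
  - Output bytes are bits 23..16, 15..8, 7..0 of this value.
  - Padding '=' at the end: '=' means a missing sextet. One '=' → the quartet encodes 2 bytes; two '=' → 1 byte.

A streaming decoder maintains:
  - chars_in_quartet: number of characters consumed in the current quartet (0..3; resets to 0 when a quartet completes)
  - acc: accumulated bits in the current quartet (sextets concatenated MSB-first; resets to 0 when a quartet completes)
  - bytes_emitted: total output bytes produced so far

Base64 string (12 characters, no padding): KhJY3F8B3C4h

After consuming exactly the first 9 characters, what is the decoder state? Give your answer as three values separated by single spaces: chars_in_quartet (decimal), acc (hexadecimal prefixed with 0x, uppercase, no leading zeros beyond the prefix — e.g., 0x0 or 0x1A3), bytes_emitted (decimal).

After char 0 ('K'=10): chars_in_quartet=1 acc=0xA bytes_emitted=0
After char 1 ('h'=33): chars_in_quartet=2 acc=0x2A1 bytes_emitted=0
After char 2 ('J'=9): chars_in_quartet=3 acc=0xA849 bytes_emitted=0
After char 3 ('Y'=24): chars_in_quartet=4 acc=0x2A1258 -> emit 2A 12 58, reset; bytes_emitted=3
After char 4 ('3'=55): chars_in_quartet=1 acc=0x37 bytes_emitted=3
After char 5 ('F'=5): chars_in_quartet=2 acc=0xDC5 bytes_emitted=3
After char 6 ('8'=60): chars_in_quartet=3 acc=0x3717C bytes_emitted=3
After char 7 ('B'=1): chars_in_quartet=4 acc=0xDC5F01 -> emit DC 5F 01, reset; bytes_emitted=6
After char 8 ('3'=55): chars_in_quartet=1 acc=0x37 bytes_emitted=6

Answer: 1 0x37 6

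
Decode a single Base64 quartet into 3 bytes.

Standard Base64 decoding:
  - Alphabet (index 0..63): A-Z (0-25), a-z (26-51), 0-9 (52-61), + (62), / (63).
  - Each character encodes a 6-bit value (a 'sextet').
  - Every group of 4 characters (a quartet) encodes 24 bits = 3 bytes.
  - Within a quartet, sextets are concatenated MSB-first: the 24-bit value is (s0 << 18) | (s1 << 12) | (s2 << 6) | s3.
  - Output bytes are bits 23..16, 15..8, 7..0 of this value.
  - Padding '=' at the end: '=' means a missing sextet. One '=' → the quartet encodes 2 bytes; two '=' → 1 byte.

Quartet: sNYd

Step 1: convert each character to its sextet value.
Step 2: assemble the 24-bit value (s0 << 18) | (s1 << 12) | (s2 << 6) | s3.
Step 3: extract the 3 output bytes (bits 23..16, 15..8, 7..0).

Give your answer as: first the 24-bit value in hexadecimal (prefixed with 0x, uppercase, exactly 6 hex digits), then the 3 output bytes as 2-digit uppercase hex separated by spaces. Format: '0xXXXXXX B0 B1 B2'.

Answer: 0xB0D61D B0 D6 1D

Derivation:
Sextets: s=44, N=13, Y=24, d=29
24-bit: (44<<18) | (13<<12) | (24<<6) | 29
      = 0xB00000 | 0x00D000 | 0x000600 | 0x00001D
      = 0xB0D61D
Bytes: (v>>16)&0xFF=B0, (v>>8)&0xFF=D6, v&0xFF=1D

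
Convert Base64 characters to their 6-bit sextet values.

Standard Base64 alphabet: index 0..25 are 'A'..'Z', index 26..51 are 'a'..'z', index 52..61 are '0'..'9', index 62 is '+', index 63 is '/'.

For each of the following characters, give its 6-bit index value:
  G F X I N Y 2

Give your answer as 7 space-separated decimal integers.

'G': A..Z range, ord('G') − ord('A') = 6
'F': A..Z range, ord('F') − ord('A') = 5
'X': A..Z range, ord('X') − ord('A') = 23
'I': A..Z range, ord('I') − ord('A') = 8
'N': A..Z range, ord('N') − ord('A') = 13
'Y': A..Z range, ord('Y') − ord('A') = 24
'2': 0..9 range, 52 + ord('2') − ord('0') = 54

Answer: 6 5 23 8 13 24 54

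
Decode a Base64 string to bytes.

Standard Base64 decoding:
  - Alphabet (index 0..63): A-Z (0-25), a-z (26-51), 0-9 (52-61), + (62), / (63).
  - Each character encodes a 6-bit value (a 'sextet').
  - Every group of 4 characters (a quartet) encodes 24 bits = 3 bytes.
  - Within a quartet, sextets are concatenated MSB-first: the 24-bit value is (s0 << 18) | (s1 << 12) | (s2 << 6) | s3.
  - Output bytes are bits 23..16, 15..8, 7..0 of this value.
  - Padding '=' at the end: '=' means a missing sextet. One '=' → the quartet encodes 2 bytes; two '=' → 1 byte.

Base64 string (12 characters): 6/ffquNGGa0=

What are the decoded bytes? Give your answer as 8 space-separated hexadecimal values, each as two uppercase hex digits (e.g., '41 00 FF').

Answer: EB F7 DF AA E3 46 19 AD

Derivation:
After char 0 ('6'=58): chars_in_quartet=1 acc=0x3A bytes_emitted=0
After char 1 ('/'=63): chars_in_quartet=2 acc=0xEBF bytes_emitted=0
After char 2 ('f'=31): chars_in_quartet=3 acc=0x3AFDF bytes_emitted=0
After char 3 ('f'=31): chars_in_quartet=4 acc=0xEBF7DF -> emit EB F7 DF, reset; bytes_emitted=3
After char 4 ('q'=42): chars_in_quartet=1 acc=0x2A bytes_emitted=3
After char 5 ('u'=46): chars_in_quartet=2 acc=0xAAE bytes_emitted=3
After char 6 ('N'=13): chars_in_quartet=3 acc=0x2AB8D bytes_emitted=3
After char 7 ('G'=6): chars_in_quartet=4 acc=0xAAE346 -> emit AA E3 46, reset; bytes_emitted=6
After char 8 ('G'=6): chars_in_quartet=1 acc=0x6 bytes_emitted=6
After char 9 ('a'=26): chars_in_quartet=2 acc=0x19A bytes_emitted=6
After char 10 ('0'=52): chars_in_quartet=3 acc=0x66B4 bytes_emitted=6
Padding '=': partial quartet acc=0x66B4 -> emit 19 AD; bytes_emitted=8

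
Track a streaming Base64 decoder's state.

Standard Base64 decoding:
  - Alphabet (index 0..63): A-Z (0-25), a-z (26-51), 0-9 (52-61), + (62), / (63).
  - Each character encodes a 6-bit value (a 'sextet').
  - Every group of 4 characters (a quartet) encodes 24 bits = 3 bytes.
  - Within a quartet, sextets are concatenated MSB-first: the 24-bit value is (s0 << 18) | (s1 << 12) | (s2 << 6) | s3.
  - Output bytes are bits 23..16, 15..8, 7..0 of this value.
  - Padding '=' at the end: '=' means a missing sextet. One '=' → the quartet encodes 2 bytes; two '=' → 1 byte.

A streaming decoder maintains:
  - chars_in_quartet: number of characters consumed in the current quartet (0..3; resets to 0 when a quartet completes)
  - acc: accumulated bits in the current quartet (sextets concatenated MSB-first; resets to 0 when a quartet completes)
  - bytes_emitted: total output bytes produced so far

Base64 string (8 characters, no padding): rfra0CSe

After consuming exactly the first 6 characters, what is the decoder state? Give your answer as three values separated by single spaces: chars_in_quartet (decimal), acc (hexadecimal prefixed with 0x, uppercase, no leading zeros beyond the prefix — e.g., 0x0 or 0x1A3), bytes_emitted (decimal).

After char 0 ('r'=43): chars_in_quartet=1 acc=0x2B bytes_emitted=0
After char 1 ('f'=31): chars_in_quartet=2 acc=0xADF bytes_emitted=0
After char 2 ('r'=43): chars_in_quartet=3 acc=0x2B7EB bytes_emitted=0
After char 3 ('a'=26): chars_in_quartet=4 acc=0xADFADA -> emit AD FA DA, reset; bytes_emitted=3
After char 4 ('0'=52): chars_in_quartet=1 acc=0x34 bytes_emitted=3
After char 5 ('C'=2): chars_in_quartet=2 acc=0xD02 bytes_emitted=3

Answer: 2 0xD02 3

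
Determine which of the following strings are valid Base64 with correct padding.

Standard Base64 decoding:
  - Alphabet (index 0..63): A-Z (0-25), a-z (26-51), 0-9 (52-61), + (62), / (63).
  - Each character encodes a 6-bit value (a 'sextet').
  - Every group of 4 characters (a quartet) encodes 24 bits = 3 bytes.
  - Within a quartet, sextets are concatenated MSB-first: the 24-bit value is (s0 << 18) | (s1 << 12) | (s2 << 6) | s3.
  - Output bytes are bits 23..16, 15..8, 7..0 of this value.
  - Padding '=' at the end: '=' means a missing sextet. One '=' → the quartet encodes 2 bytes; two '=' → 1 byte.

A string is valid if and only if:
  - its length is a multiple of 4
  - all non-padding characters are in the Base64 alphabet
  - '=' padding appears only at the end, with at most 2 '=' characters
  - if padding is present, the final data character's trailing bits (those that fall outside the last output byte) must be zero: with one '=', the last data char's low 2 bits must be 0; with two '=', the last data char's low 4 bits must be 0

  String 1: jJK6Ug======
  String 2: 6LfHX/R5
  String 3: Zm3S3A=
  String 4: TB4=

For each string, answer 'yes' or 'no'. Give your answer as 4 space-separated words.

String 1: 'jJK6Ug======' → invalid (6 pad chars (max 2))
String 2: '6LfHX/R5' → valid
String 3: 'Zm3S3A=' → invalid (len=7 not mult of 4)
String 4: 'TB4=' → valid

Answer: no yes no yes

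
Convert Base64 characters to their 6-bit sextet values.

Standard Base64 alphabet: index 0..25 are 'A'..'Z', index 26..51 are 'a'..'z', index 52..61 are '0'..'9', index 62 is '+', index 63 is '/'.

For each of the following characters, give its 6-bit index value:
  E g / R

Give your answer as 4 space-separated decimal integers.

'E': A..Z range, ord('E') − ord('A') = 4
'g': a..z range, 26 + ord('g') − ord('a') = 32
'/': index 63
'R': A..Z range, ord('R') − ord('A') = 17

Answer: 4 32 63 17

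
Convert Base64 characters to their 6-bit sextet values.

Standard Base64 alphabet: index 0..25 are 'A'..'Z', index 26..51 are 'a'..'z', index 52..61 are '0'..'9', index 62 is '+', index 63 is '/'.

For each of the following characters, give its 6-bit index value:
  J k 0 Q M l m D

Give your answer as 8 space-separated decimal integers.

Answer: 9 36 52 16 12 37 38 3

Derivation:
'J': A..Z range, ord('J') − ord('A') = 9
'k': a..z range, 26 + ord('k') − ord('a') = 36
'0': 0..9 range, 52 + ord('0') − ord('0') = 52
'Q': A..Z range, ord('Q') − ord('A') = 16
'M': A..Z range, ord('M') − ord('A') = 12
'l': a..z range, 26 + ord('l') − ord('a') = 37
'm': a..z range, 26 + ord('m') − ord('a') = 38
'D': A..Z range, ord('D') − ord('A') = 3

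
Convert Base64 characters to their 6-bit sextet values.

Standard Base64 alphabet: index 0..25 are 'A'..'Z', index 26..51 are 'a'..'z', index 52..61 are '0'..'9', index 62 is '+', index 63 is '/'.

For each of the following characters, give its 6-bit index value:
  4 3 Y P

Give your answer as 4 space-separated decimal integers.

Answer: 56 55 24 15

Derivation:
'4': 0..9 range, 52 + ord('4') − ord('0') = 56
'3': 0..9 range, 52 + ord('3') − ord('0') = 55
'Y': A..Z range, ord('Y') − ord('A') = 24
'P': A..Z range, ord('P') − ord('A') = 15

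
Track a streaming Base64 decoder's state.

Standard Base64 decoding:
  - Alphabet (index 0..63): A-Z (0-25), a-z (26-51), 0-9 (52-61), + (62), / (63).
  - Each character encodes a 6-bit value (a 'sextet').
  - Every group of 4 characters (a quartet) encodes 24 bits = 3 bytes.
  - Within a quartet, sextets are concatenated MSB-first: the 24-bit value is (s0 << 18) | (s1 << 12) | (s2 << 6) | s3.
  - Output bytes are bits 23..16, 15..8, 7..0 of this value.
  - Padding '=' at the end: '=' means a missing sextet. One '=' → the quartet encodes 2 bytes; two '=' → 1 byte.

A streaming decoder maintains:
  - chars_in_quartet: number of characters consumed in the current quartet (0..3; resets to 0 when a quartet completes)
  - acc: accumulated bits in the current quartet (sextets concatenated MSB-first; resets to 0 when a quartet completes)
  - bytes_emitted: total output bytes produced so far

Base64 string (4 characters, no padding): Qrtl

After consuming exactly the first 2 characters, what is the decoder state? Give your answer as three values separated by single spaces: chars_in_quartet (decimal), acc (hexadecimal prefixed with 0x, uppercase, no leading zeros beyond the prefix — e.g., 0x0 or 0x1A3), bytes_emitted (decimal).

After char 0 ('Q'=16): chars_in_quartet=1 acc=0x10 bytes_emitted=0
After char 1 ('r'=43): chars_in_quartet=2 acc=0x42B bytes_emitted=0

Answer: 2 0x42B 0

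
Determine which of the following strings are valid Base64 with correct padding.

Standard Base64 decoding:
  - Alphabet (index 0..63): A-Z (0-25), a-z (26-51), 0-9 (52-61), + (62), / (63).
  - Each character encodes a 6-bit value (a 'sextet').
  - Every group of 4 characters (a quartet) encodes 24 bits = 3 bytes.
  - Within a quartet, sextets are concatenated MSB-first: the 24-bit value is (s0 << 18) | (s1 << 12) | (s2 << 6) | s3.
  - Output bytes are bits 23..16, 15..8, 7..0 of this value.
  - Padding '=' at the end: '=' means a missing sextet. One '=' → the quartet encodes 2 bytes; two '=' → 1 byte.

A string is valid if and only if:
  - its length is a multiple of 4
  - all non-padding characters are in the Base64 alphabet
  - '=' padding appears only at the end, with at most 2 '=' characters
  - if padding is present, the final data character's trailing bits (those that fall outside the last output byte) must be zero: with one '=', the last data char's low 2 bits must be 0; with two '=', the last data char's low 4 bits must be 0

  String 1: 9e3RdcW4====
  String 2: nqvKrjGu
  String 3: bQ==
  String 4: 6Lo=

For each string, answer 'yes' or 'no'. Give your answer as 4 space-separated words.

String 1: '9e3RdcW4====' → invalid (4 pad chars (max 2))
String 2: 'nqvKrjGu' → valid
String 3: 'bQ==' → valid
String 4: '6Lo=' → valid

Answer: no yes yes yes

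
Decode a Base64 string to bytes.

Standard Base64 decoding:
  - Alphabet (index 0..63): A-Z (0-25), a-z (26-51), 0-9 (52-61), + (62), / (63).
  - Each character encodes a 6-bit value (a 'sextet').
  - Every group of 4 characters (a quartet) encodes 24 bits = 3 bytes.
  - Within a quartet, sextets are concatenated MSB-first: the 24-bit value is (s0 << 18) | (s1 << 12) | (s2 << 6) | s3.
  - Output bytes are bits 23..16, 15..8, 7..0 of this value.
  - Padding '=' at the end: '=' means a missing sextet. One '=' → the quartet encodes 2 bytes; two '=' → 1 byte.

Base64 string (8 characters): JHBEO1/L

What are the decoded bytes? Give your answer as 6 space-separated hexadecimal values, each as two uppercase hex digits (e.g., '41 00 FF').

Answer: 24 70 44 3B 5F CB

Derivation:
After char 0 ('J'=9): chars_in_quartet=1 acc=0x9 bytes_emitted=0
After char 1 ('H'=7): chars_in_quartet=2 acc=0x247 bytes_emitted=0
After char 2 ('B'=1): chars_in_quartet=3 acc=0x91C1 bytes_emitted=0
After char 3 ('E'=4): chars_in_quartet=4 acc=0x247044 -> emit 24 70 44, reset; bytes_emitted=3
After char 4 ('O'=14): chars_in_quartet=1 acc=0xE bytes_emitted=3
After char 5 ('1'=53): chars_in_quartet=2 acc=0x3B5 bytes_emitted=3
After char 6 ('/'=63): chars_in_quartet=3 acc=0xED7F bytes_emitted=3
After char 7 ('L'=11): chars_in_quartet=4 acc=0x3B5FCB -> emit 3B 5F CB, reset; bytes_emitted=6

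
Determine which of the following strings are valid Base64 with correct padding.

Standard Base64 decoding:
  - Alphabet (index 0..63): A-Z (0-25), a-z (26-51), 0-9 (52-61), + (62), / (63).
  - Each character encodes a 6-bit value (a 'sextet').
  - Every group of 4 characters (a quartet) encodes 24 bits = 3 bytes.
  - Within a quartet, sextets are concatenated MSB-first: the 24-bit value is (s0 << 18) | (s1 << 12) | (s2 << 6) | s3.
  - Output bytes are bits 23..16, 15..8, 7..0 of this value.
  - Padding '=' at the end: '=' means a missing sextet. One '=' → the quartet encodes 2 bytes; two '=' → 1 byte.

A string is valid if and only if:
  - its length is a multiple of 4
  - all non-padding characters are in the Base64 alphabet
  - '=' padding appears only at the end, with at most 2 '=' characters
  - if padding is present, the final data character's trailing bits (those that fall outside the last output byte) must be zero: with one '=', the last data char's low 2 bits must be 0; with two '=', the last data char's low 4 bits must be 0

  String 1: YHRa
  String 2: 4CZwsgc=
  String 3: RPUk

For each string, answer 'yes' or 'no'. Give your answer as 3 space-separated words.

String 1: 'YHRa' → valid
String 2: '4CZwsgc=' → valid
String 3: 'RPUk' → valid

Answer: yes yes yes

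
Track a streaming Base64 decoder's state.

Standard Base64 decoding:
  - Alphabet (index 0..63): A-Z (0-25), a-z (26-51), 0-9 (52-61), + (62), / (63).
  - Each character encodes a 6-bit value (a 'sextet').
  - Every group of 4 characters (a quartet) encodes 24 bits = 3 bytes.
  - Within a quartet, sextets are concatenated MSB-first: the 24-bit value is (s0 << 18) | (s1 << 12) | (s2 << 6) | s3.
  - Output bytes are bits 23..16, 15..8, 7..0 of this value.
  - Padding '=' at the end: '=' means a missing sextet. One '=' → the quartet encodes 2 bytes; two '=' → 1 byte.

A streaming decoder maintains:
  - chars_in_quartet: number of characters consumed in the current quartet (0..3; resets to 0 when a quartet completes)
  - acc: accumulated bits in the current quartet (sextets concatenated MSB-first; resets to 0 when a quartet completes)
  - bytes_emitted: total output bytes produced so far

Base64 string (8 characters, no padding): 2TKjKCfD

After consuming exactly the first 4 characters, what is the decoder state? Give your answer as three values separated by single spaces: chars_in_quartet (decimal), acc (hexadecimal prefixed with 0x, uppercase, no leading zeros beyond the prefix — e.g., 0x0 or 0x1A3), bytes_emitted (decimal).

Answer: 0 0x0 3

Derivation:
After char 0 ('2'=54): chars_in_quartet=1 acc=0x36 bytes_emitted=0
After char 1 ('T'=19): chars_in_quartet=2 acc=0xD93 bytes_emitted=0
After char 2 ('K'=10): chars_in_quartet=3 acc=0x364CA bytes_emitted=0
After char 3 ('j'=35): chars_in_quartet=4 acc=0xD932A3 -> emit D9 32 A3, reset; bytes_emitted=3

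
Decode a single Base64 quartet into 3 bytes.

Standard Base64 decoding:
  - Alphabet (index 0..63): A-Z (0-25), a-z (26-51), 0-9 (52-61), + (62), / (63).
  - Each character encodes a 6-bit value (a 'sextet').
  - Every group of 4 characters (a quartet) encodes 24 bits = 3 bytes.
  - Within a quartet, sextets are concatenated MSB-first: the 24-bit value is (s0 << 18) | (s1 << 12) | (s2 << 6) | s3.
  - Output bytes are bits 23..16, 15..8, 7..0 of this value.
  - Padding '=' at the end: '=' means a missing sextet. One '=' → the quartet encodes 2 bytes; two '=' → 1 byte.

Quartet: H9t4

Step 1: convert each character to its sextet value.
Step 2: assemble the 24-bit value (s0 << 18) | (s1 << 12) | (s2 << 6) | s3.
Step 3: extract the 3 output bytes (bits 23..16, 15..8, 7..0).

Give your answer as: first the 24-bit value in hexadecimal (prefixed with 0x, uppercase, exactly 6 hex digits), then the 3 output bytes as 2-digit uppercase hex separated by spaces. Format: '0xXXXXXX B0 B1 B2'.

Sextets: H=7, 9=61, t=45, 4=56
24-bit: (7<<18) | (61<<12) | (45<<6) | 56
      = 0x1C0000 | 0x03D000 | 0x000B40 | 0x000038
      = 0x1FDB78
Bytes: (v>>16)&0xFF=1F, (v>>8)&0xFF=DB, v&0xFF=78

Answer: 0x1FDB78 1F DB 78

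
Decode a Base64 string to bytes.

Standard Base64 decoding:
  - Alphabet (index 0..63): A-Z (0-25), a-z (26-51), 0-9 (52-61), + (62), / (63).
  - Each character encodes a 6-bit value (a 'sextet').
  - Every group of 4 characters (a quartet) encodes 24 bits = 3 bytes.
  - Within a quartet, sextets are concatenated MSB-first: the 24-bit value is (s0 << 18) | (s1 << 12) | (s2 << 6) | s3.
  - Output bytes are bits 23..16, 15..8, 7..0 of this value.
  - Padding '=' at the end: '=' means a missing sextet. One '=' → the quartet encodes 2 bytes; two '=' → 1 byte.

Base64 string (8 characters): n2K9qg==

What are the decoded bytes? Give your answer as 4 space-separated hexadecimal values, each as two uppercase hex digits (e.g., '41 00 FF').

After char 0 ('n'=39): chars_in_quartet=1 acc=0x27 bytes_emitted=0
After char 1 ('2'=54): chars_in_quartet=2 acc=0x9F6 bytes_emitted=0
After char 2 ('K'=10): chars_in_quartet=3 acc=0x27D8A bytes_emitted=0
After char 3 ('9'=61): chars_in_quartet=4 acc=0x9F62BD -> emit 9F 62 BD, reset; bytes_emitted=3
After char 4 ('q'=42): chars_in_quartet=1 acc=0x2A bytes_emitted=3
After char 5 ('g'=32): chars_in_quartet=2 acc=0xAA0 bytes_emitted=3
Padding '==': partial quartet acc=0xAA0 -> emit AA; bytes_emitted=4

Answer: 9F 62 BD AA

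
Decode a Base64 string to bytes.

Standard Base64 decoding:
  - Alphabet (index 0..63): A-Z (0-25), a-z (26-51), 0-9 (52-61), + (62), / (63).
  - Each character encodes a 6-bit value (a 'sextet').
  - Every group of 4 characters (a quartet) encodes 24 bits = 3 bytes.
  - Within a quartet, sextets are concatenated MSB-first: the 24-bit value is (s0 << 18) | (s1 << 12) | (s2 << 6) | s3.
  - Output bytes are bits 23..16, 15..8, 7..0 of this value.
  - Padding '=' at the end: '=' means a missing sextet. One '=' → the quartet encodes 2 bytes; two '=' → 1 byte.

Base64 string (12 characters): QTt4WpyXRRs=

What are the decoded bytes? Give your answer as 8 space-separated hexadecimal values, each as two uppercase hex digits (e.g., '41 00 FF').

Answer: 41 3B 78 5A 9C 97 45 1B

Derivation:
After char 0 ('Q'=16): chars_in_quartet=1 acc=0x10 bytes_emitted=0
After char 1 ('T'=19): chars_in_quartet=2 acc=0x413 bytes_emitted=0
After char 2 ('t'=45): chars_in_quartet=3 acc=0x104ED bytes_emitted=0
After char 3 ('4'=56): chars_in_quartet=4 acc=0x413B78 -> emit 41 3B 78, reset; bytes_emitted=3
After char 4 ('W'=22): chars_in_quartet=1 acc=0x16 bytes_emitted=3
After char 5 ('p'=41): chars_in_quartet=2 acc=0x5A9 bytes_emitted=3
After char 6 ('y'=50): chars_in_quartet=3 acc=0x16A72 bytes_emitted=3
After char 7 ('X'=23): chars_in_quartet=4 acc=0x5A9C97 -> emit 5A 9C 97, reset; bytes_emitted=6
After char 8 ('R'=17): chars_in_quartet=1 acc=0x11 bytes_emitted=6
After char 9 ('R'=17): chars_in_quartet=2 acc=0x451 bytes_emitted=6
After char 10 ('s'=44): chars_in_quartet=3 acc=0x1146C bytes_emitted=6
Padding '=': partial quartet acc=0x1146C -> emit 45 1B; bytes_emitted=8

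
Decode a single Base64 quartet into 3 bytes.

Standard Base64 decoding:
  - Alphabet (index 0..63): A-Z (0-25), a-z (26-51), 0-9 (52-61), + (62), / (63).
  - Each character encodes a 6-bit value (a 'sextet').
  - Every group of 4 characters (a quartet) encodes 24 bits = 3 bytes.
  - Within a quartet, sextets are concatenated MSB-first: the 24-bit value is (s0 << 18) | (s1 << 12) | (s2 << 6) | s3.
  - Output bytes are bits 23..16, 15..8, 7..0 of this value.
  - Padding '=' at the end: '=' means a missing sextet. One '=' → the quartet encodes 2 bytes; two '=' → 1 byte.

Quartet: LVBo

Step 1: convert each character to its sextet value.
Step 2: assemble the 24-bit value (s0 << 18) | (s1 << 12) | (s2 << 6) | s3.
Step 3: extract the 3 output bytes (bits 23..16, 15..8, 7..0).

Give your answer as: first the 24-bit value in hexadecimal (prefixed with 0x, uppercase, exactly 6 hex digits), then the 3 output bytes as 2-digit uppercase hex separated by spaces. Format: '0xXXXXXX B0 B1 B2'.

Sextets: L=11, V=21, B=1, o=40
24-bit: (11<<18) | (21<<12) | (1<<6) | 40
      = 0x2C0000 | 0x015000 | 0x000040 | 0x000028
      = 0x2D5068
Bytes: (v>>16)&0xFF=2D, (v>>8)&0xFF=50, v&0xFF=68

Answer: 0x2D5068 2D 50 68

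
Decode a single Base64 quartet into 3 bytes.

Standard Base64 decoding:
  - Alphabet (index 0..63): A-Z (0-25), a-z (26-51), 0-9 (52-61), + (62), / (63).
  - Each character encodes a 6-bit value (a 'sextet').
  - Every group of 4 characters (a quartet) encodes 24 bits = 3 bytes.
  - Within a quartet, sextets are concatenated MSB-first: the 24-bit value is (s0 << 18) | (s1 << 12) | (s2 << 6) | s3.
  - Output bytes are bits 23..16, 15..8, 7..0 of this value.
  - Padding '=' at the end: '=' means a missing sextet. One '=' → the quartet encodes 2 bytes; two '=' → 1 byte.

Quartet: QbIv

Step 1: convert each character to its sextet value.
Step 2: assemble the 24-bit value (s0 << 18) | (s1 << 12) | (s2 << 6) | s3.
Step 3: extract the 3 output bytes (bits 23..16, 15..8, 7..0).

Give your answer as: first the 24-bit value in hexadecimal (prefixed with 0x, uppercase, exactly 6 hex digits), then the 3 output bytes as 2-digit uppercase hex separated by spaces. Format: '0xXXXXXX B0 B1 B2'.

Sextets: Q=16, b=27, I=8, v=47
24-bit: (16<<18) | (27<<12) | (8<<6) | 47
      = 0x400000 | 0x01B000 | 0x000200 | 0x00002F
      = 0x41B22F
Bytes: (v>>16)&0xFF=41, (v>>8)&0xFF=B2, v&0xFF=2F

Answer: 0x41B22F 41 B2 2F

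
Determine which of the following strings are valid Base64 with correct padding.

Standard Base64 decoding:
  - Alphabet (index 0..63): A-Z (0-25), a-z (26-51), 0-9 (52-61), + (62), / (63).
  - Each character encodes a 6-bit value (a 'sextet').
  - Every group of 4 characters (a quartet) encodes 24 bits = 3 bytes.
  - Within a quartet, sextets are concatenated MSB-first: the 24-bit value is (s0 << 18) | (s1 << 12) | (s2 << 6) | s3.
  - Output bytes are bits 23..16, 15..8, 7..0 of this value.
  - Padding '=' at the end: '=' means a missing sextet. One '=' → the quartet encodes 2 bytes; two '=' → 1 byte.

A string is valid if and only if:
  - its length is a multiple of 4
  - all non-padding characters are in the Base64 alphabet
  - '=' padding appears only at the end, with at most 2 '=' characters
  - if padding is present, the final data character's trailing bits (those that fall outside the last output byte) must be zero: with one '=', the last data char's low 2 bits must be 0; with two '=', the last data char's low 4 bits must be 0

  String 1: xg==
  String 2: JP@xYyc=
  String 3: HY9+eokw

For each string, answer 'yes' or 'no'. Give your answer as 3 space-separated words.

Answer: yes no yes

Derivation:
String 1: 'xg==' → valid
String 2: 'JP@xYyc=' → invalid (bad char(s): ['@'])
String 3: 'HY9+eokw' → valid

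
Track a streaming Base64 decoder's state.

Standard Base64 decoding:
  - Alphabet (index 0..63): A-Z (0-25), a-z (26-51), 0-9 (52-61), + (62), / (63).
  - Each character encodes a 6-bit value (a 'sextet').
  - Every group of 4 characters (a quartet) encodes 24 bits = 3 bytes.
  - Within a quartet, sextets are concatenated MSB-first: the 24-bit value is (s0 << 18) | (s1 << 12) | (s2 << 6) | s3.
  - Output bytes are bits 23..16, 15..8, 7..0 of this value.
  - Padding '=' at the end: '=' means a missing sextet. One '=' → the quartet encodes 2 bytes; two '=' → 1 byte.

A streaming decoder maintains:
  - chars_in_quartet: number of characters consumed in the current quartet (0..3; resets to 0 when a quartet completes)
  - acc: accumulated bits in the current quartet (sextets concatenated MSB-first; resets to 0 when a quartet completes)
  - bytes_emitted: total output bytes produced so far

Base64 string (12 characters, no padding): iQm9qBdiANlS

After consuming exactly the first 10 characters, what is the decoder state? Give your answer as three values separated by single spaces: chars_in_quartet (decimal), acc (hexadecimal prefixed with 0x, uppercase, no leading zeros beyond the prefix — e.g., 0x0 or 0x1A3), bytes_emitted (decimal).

Answer: 2 0xD 6

Derivation:
After char 0 ('i'=34): chars_in_quartet=1 acc=0x22 bytes_emitted=0
After char 1 ('Q'=16): chars_in_quartet=2 acc=0x890 bytes_emitted=0
After char 2 ('m'=38): chars_in_quartet=3 acc=0x22426 bytes_emitted=0
After char 3 ('9'=61): chars_in_quartet=4 acc=0x8909BD -> emit 89 09 BD, reset; bytes_emitted=3
After char 4 ('q'=42): chars_in_quartet=1 acc=0x2A bytes_emitted=3
After char 5 ('B'=1): chars_in_quartet=2 acc=0xA81 bytes_emitted=3
After char 6 ('d'=29): chars_in_quartet=3 acc=0x2A05D bytes_emitted=3
After char 7 ('i'=34): chars_in_quartet=4 acc=0xA81762 -> emit A8 17 62, reset; bytes_emitted=6
After char 8 ('A'=0): chars_in_quartet=1 acc=0x0 bytes_emitted=6
After char 9 ('N'=13): chars_in_quartet=2 acc=0xD bytes_emitted=6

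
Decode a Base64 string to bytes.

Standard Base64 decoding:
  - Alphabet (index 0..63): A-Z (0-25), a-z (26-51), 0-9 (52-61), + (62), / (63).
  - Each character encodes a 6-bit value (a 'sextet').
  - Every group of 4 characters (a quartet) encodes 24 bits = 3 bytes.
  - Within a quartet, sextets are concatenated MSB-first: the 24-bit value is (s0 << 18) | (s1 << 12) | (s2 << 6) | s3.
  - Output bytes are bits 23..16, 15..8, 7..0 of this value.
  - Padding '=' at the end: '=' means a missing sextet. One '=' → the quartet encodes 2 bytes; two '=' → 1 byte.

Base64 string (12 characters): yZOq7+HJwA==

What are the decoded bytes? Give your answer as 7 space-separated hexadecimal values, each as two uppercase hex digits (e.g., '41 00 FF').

After char 0 ('y'=50): chars_in_quartet=1 acc=0x32 bytes_emitted=0
After char 1 ('Z'=25): chars_in_quartet=2 acc=0xC99 bytes_emitted=0
After char 2 ('O'=14): chars_in_quartet=3 acc=0x3264E bytes_emitted=0
After char 3 ('q'=42): chars_in_quartet=4 acc=0xC993AA -> emit C9 93 AA, reset; bytes_emitted=3
After char 4 ('7'=59): chars_in_quartet=1 acc=0x3B bytes_emitted=3
After char 5 ('+'=62): chars_in_quartet=2 acc=0xEFE bytes_emitted=3
After char 6 ('H'=7): chars_in_quartet=3 acc=0x3BF87 bytes_emitted=3
After char 7 ('J'=9): chars_in_quartet=4 acc=0xEFE1C9 -> emit EF E1 C9, reset; bytes_emitted=6
After char 8 ('w'=48): chars_in_quartet=1 acc=0x30 bytes_emitted=6
After char 9 ('A'=0): chars_in_quartet=2 acc=0xC00 bytes_emitted=6
Padding '==': partial quartet acc=0xC00 -> emit C0; bytes_emitted=7

Answer: C9 93 AA EF E1 C9 C0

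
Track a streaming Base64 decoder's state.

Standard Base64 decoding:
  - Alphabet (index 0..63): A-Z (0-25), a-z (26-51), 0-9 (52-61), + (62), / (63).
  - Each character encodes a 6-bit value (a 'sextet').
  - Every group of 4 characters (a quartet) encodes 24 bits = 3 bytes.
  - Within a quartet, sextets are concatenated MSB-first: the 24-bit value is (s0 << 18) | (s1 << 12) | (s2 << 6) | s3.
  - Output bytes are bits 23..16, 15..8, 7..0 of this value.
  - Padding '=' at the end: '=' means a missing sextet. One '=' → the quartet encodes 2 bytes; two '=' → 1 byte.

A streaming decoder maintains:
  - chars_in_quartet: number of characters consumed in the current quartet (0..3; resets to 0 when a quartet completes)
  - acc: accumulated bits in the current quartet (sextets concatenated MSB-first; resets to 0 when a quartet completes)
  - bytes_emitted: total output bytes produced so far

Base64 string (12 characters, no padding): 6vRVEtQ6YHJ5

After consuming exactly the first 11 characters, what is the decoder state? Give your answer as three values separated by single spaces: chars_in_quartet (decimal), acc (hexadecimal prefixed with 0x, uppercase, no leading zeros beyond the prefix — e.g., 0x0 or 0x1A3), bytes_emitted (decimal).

Answer: 3 0x181C9 6

Derivation:
After char 0 ('6'=58): chars_in_quartet=1 acc=0x3A bytes_emitted=0
After char 1 ('v'=47): chars_in_quartet=2 acc=0xEAF bytes_emitted=0
After char 2 ('R'=17): chars_in_quartet=3 acc=0x3ABD1 bytes_emitted=0
After char 3 ('V'=21): chars_in_quartet=4 acc=0xEAF455 -> emit EA F4 55, reset; bytes_emitted=3
After char 4 ('E'=4): chars_in_quartet=1 acc=0x4 bytes_emitted=3
After char 5 ('t'=45): chars_in_quartet=2 acc=0x12D bytes_emitted=3
After char 6 ('Q'=16): chars_in_quartet=3 acc=0x4B50 bytes_emitted=3
After char 7 ('6'=58): chars_in_quartet=4 acc=0x12D43A -> emit 12 D4 3A, reset; bytes_emitted=6
After char 8 ('Y'=24): chars_in_quartet=1 acc=0x18 bytes_emitted=6
After char 9 ('H'=7): chars_in_quartet=2 acc=0x607 bytes_emitted=6
After char 10 ('J'=9): chars_in_quartet=3 acc=0x181C9 bytes_emitted=6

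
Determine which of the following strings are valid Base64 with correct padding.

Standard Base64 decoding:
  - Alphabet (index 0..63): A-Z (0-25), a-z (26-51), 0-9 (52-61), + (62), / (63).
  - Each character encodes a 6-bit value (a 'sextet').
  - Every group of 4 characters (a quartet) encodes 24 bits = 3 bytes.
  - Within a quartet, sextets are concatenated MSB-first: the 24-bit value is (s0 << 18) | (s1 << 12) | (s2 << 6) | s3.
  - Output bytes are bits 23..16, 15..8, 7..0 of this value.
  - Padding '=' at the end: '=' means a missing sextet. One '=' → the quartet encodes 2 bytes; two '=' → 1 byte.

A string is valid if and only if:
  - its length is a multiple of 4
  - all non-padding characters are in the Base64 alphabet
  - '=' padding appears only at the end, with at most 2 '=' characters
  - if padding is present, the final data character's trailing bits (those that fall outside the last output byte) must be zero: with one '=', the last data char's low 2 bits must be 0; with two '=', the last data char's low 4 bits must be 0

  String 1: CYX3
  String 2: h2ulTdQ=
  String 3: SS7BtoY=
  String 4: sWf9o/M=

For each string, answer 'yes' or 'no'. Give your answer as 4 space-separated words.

Answer: yes yes yes yes

Derivation:
String 1: 'CYX3' → valid
String 2: 'h2ulTdQ=' → valid
String 3: 'SS7BtoY=' → valid
String 4: 'sWf9o/M=' → valid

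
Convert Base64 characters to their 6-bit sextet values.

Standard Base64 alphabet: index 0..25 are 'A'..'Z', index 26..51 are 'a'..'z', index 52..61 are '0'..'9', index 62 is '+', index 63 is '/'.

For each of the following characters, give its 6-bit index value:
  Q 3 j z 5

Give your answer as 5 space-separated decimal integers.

Answer: 16 55 35 51 57

Derivation:
'Q': A..Z range, ord('Q') − ord('A') = 16
'3': 0..9 range, 52 + ord('3') − ord('0') = 55
'j': a..z range, 26 + ord('j') − ord('a') = 35
'z': a..z range, 26 + ord('z') − ord('a') = 51
'5': 0..9 range, 52 + ord('5') − ord('0') = 57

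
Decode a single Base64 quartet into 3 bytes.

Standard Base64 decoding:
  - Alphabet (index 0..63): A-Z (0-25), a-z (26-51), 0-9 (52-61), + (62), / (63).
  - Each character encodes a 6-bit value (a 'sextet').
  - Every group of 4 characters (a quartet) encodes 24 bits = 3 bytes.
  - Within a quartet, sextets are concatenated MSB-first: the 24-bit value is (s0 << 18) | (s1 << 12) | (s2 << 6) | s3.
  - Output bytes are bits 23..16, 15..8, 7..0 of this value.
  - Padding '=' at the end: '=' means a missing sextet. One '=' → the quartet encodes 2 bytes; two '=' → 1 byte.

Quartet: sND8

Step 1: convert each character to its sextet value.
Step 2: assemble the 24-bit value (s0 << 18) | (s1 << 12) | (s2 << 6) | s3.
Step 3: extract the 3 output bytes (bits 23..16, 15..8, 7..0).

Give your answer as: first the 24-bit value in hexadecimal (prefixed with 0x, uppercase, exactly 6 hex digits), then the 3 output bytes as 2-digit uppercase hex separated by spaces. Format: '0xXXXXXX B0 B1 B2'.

Sextets: s=44, N=13, D=3, 8=60
24-bit: (44<<18) | (13<<12) | (3<<6) | 60
      = 0xB00000 | 0x00D000 | 0x0000C0 | 0x00003C
      = 0xB0D0FC
Bytes: (v>>16)&0xFF=B0, (v>>8)&0xFF=D0, v&0xFF=FC

Answer: 0xB0D0FC B0 D0 FC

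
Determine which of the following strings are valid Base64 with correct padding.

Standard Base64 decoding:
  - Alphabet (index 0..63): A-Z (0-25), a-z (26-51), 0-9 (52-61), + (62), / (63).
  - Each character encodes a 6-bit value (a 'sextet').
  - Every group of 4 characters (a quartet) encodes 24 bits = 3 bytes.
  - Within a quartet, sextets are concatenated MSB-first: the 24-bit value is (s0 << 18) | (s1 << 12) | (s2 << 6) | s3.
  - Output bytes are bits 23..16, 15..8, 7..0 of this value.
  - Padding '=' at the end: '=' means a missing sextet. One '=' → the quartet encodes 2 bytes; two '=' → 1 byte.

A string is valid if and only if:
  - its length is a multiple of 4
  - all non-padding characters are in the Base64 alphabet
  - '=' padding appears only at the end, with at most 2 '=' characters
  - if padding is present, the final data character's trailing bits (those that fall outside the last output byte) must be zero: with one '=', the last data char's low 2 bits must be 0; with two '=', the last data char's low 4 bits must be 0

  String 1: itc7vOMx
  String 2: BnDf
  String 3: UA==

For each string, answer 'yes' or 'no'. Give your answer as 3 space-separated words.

String 1: 'itc7vOMx' → valid
String 2: 'BnDf' → valid
String 3: 'UA==' → valid

Answer: yes yes yes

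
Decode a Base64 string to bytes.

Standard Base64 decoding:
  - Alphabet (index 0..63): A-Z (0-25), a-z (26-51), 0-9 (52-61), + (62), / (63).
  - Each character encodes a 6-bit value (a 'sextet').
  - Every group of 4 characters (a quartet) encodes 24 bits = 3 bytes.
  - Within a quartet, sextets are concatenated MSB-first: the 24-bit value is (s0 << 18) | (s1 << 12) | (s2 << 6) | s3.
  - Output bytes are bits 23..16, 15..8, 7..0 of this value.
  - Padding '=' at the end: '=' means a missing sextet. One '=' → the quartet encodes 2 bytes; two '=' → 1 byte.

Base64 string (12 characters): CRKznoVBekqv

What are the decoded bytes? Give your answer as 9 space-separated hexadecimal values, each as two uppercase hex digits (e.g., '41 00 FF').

After char 0 ('C'=2): chars_in_quartet=1 acc=0x2 bytes_emitted=0
After char 1 ('R'=17): chars_in_quartet=2 acc=0x91 bytes_emitted=0
After char 2 ('K'=10): chars_in_quartet=3 acc=0x244A bytes_emitted=0
After char 3 ('z'=51): chars_in_quartet=4 acc=0x912B3 -> emit 09 12 B3, reset; bytes_emitted=3
After char 4 ('n'=39): chars_in_quartet=1 acc=0x27 bytes_emitted=3
After char 5 ('o'=40): chars_in_quartet=2 acc=0x9E8 bytes_emitted=3
After char 6 ('V'=21): chars_in_quartet=3 acc=0x27A15 bytes_emitted=3
After char 7 ('B'=1): chars_in_quartet=4 acc=0x9E8541 -> emit 9E 85 41, reset; bytes_emitted=6
After char 8 ('e'=30): chars_in_quartet=1 acc=0x1E bytes_emitted=6
After char 9 ('k'=36): chars_in_quartet=2 acc=0x7A4 bytes_emitted=6
After char 10 ('q'=42): chars_in_quartet=3 acc=0x1E92A bytes_emitted=6
After char 11 ('v'=47): chars_in_quartet=4 acc=0x7A4AAF -> emit 7A 4A AF, reset; bytes_emitted=9

Answer: 09 12 B3 9E 85 41 7A 4A AF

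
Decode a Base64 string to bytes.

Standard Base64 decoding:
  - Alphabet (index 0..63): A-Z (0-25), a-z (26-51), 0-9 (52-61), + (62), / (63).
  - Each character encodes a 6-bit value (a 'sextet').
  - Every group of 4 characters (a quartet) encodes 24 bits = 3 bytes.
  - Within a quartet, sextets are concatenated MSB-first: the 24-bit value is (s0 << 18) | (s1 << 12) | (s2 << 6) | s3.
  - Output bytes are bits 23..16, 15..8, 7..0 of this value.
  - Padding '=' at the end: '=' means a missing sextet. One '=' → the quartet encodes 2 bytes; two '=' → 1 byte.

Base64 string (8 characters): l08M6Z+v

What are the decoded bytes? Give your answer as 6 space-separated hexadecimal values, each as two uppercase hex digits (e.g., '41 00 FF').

After char 0 ('l'=37): chars_in_quartet=1 acc=0x25 bytes_emitted=0
After char 1 ('0'=52): chars_in_quartet=2 acc=0x974 bytes_emitted=0
After char 2 ('8'=60): chars_in_quartet=3 acc=0x25D3C bytes_emitted=0
After char 3 ('M'=12): chars_in_quartet=4 acc=0x974F0C -> emit 97 4F 0C, reset; bytes_emitted=3
After char 4 ('6'=58): chars_in_quartet=1 acc=0x3A bytes_emitted=3
After char 5 ('Z'=25): chars_in_quartet=2 acc=0xE99 bytes_emitted=3
After char 6 ('+'=62): chars_in_quartet=3 acc=0x3A67E bytes_emitted=3
After char 7 ('v'=47): chars_in_quartet=4 acc=0xE99FAF -> emit E9 9F AF, reset; bytes_emitted=6

Answer: 97 4F 0C E9 9F AF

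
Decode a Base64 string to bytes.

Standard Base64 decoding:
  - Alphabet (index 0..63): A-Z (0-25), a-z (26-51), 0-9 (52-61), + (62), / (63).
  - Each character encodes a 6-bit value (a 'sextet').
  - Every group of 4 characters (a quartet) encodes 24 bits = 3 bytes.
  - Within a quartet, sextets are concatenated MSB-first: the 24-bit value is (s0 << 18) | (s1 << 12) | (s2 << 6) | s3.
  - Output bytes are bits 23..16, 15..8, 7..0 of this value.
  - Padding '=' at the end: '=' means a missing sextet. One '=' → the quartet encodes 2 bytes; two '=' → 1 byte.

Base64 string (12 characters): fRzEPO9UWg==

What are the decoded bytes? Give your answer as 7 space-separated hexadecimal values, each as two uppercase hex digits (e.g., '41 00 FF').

After char 0 ('f'=31): chars_in_quartet=1 acc=0x1F bytes_emitted=0
After char 1 ('R'=17): chars_in_quartet=2 acc=0x7D1 bytes_emitted=0
After char 2 ('z'=51): chars_in_quartet=3 acc=0x1F473 bytes_emitted=0
After char 3 ('E'=4): chars_in_quartet=4 acc=0x7D1CC4 -> emit 7D 1C C4, reset; bytes_emitted=3
After char 4 ('P'=15): chars_in_quartet=1 acc=0xF bytes_emitted=3
After char 5 ('O'=14): chars_in_quartet=2 acc=0x3CE bytes_emitted=3
After char 6 ('9'=61): chars_in_quartet=3 acc=0xF3BD bytes_emitted=3
After char 7 ('U'=20): chars_in_quartet=4 acc=0x3CEF54 -> emit 3C EF 54, reset; bytes_emitted=6
After char 8 ('W'=22): chars_in_quartet=1 acc=0x16 bytes_emitted=6
After char 9 ('g'=32): chars_in_quartet=2 acc=0x5A0 bytes_emitted=6
Padding '==': partial quartet acc=0x5A0 -> emit 5A; bytes_emitted=7

Answer: 7D 1C C4 3C EF 54 5A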